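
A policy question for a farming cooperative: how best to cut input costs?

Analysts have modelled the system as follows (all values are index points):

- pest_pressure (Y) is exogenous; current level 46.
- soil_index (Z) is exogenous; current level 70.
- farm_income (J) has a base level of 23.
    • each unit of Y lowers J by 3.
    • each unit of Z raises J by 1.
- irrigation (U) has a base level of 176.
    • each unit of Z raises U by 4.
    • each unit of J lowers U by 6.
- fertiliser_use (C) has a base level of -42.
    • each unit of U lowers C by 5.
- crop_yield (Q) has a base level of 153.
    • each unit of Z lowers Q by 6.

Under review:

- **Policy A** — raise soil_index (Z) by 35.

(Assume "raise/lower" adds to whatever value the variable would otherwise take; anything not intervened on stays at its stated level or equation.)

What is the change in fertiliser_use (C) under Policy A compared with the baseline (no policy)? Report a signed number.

Baseline:
  Y = 46
  Z = 70
  J = 23 − 3·46 + 70 = -45
  U = 176 + 4·70 − 6·(-45) = 726
  C = -42 − 5·726 = -3672
Policy A (Z + 35):
  Y = 46
  Z = 70 + 35 = 105
  J = 23 − 3·46 + 105 = -10
  U = 176 + 4·105 − 6·(-10) = 656
  C = -42 − 5·656 = -3322
Change in C: -3322 − (-3672) = 350

350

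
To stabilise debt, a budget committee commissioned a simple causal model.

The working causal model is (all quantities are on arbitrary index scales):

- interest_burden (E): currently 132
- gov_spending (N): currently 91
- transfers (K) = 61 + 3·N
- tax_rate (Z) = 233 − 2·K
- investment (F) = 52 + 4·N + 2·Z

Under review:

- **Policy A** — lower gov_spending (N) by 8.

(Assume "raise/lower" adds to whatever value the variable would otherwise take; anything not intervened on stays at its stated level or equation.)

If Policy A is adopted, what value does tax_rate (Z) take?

-387

Policy A (N − 8):
  N = 91 − 8 = 83
  K = 61 + 3·83 = 310
  Z = 233 − 2·310 = -387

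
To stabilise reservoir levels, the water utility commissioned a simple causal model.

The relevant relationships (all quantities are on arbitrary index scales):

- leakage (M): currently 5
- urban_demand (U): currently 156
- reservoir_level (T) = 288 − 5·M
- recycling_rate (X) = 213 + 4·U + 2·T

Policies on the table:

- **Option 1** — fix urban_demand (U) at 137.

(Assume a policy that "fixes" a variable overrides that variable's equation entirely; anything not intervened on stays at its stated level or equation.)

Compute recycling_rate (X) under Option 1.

1287

Option 1 (U := 137):
  M = 5
  U = 137
  T = 288 − 5·5 = 263
  X = 213 + 4·137 + 2·263 = 1287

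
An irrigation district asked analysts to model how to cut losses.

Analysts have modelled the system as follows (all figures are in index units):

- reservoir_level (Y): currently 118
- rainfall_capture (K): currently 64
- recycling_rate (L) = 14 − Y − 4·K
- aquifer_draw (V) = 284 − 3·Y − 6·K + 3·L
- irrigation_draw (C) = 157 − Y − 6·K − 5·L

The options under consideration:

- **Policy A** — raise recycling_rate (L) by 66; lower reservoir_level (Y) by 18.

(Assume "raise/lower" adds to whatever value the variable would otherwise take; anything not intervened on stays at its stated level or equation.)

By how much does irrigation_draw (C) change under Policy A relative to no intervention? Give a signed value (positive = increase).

-402

Baseline:
  Y = 118
  K = 64
  L = 14 − 118 − 4·64 = -360
  C = 157 − 118 − 6·64 − 5·(-360) = 1455
Policy A (L + 66, Y − 18):
  Y = 118 − 18 = 100
  K = 64
  L = 14 − 100 − 4·64 (+66 from intervention) = -276
  C = 157 − 100 − 6·64 − 5·(-276) = 1053
Change in C: 1053 − 1455 = -402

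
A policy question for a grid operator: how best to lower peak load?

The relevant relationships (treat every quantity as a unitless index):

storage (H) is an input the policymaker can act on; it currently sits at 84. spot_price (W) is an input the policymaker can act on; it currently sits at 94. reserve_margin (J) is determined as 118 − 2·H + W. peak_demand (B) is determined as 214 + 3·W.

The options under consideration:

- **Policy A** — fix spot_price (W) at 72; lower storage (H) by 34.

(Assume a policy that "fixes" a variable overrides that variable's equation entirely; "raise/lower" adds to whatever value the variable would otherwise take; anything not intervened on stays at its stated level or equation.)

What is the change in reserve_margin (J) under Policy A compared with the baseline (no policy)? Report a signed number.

46

Baseline:
  H = 84
  W = 94
  J = 118 − 2·84 + 94 = 44
Policy A (W := 72, H − 34):
  H = 84 − 34 = 50
  W = 72
  J = 118 − 2·50 + 72 = 90
Change in J: 90 − 44 = 46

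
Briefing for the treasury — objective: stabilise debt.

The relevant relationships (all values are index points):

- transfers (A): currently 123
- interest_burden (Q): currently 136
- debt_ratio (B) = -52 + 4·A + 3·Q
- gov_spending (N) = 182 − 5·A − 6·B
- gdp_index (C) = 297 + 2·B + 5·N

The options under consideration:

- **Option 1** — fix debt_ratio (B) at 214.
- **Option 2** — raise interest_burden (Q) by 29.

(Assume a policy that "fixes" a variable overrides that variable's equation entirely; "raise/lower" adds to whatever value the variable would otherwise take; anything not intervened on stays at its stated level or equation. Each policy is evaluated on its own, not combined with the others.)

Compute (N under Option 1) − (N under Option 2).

Option 1 (B := 214):
  A = 123
  Q = 136
  B = 214
  N = 182 − 5·123 − 6·214 = -1717
Option 2 (Q + 29):
  A = 123
  Q = 136 + 29 = 165
  B = -52 + 4·123 + 3·165 = 935
  N = 182 − 5·123 − 6·935 = -6043
N: -1717 − (-6043) = 4326

4326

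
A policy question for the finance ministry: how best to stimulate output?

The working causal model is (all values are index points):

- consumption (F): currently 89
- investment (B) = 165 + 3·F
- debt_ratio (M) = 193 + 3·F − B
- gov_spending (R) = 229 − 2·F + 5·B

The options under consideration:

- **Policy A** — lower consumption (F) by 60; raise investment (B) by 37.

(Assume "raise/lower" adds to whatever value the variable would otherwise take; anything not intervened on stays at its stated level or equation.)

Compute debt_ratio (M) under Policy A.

Policy A (F − 60, B + 37):
  F = 89 − 60 = 29
  B = 165 + 3·29 (+37 from intervention) = 289
  M = 193 + 3·29 − 289 = -9

-9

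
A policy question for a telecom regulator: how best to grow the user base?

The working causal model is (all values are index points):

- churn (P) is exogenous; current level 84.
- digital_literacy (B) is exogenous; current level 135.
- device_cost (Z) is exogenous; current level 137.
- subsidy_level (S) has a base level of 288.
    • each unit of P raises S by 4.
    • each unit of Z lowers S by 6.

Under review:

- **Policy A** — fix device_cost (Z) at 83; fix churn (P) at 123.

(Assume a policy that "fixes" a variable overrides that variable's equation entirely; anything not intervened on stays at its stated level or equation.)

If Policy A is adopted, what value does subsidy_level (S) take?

Policy A (Z := 83, P := 123):
  P = 123
  Z = 83
  S = 288 + 4·123 − 6·83 = 282

282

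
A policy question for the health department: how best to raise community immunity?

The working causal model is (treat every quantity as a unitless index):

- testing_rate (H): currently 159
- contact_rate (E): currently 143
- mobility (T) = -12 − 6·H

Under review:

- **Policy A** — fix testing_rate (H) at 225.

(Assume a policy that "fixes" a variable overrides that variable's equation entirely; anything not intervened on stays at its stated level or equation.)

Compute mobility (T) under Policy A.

-1362

Policy A (H := 225):
  H = 225
  T = -12 − 6·225 = -1362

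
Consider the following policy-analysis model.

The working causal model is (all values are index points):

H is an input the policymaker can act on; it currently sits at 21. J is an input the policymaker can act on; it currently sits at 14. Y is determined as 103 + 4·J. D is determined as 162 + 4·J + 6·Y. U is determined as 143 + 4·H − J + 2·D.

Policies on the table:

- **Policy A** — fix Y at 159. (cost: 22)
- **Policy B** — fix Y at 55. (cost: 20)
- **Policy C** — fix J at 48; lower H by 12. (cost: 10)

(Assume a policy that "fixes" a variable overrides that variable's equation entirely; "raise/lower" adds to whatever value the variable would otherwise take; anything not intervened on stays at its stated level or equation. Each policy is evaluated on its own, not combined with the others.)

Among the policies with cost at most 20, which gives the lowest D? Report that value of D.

Policy B (Y := 55):
  J = 14
  Y = 55
  D = 162 + 4·14 + 6·55 = 548
Policy C (J := 48, H − 12):
  J = 48
  Y = 103 + 4·48 = 295
  D = 162 + 4·48 + 6·295 = 2124
Comparing — Policy B: D=548, Policy C: D=2124. Lowest is 548 (Policy B).

548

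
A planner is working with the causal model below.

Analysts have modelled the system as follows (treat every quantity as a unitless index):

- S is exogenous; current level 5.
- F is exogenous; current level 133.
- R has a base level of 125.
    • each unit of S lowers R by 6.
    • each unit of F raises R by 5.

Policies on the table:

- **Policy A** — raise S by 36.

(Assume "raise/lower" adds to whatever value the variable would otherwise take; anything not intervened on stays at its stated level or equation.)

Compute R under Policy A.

544

Policy A (S + 36):
  S = 5 + 36 = 41
  F = 133
  R = 125 − 6·41 + 5·133 = 544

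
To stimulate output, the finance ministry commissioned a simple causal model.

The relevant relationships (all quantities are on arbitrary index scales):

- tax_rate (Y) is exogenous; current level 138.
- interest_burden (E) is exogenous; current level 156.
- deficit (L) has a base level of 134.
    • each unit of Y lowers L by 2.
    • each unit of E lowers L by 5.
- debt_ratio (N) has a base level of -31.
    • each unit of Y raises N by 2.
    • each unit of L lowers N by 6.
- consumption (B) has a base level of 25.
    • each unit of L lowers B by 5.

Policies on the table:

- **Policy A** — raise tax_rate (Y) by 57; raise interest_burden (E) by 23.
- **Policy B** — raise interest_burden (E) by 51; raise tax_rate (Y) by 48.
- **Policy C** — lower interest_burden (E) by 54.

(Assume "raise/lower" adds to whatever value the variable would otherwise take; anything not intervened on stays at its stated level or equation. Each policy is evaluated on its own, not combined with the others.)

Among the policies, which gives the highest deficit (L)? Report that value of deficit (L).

-652

Policy A (Y + 57, E + 23):
  Y = 138 + 57 = 195
  E = 156 + 23 = 179
  L = 134 − 2·195 − 5·179 = -1151
Policy B (E + 51, Y + 48):
  Y = 138 + 48 = 186
  E = 156 + 51 = 207
  L = 134 − 2·186 − 5·207 = -1273
Policy C (E − 54):
  Y = 138
  E = 156 − 54 = 102
  L = 134 − 2·138 − 5·102 = -652
Comparing — Policy A: L=-1151, Policy B: L=-1273, Policy C: L=-652. Highest is -652 (Policy C).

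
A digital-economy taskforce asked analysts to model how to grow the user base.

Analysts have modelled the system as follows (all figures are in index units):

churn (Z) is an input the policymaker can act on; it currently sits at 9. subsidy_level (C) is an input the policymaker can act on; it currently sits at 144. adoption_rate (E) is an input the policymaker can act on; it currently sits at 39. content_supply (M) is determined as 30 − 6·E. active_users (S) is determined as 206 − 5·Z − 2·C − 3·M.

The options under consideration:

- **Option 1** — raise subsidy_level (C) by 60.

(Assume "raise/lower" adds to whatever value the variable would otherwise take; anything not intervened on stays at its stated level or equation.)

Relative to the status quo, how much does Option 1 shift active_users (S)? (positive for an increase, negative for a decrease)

-120

Baseline:
  Z = 9
  C = 144
  E = 39
  M = 30 − 6·39 = -204
  S = 206 − 5·9 − 2·144 − 3·(-204) = 485
Option 1 (C + 60):
  Z = 9
  C = 144 + 60 = 204
  E = 39
  M = 30 − 6·39 = -204
  S = 206 − 5·9 − 2·204 − 3·(-204) = 365
Change in S: 365 − 485 = -120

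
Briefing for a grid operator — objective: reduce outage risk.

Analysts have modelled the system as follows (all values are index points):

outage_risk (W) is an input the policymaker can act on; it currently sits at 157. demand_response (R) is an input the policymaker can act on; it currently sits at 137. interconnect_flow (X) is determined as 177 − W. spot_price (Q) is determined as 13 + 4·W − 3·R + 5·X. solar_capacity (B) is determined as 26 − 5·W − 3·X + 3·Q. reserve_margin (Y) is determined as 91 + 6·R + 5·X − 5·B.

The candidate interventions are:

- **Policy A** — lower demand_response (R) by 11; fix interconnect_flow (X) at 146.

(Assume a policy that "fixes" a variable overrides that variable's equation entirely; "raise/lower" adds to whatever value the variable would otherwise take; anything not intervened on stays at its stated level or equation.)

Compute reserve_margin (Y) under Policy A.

-7333

Policy A (R − 11, X := 146):
  W = 157
  R = 137 − 11 = 126
  X = 146
  Q = 13 + 4·157 − 3·126 + 5·146 = 993
  B = 26 − 5·157 − 3·146 + 3·993 = 1782
  Y = 91 + 6·126 + 5·146 − 5·1782 = -7333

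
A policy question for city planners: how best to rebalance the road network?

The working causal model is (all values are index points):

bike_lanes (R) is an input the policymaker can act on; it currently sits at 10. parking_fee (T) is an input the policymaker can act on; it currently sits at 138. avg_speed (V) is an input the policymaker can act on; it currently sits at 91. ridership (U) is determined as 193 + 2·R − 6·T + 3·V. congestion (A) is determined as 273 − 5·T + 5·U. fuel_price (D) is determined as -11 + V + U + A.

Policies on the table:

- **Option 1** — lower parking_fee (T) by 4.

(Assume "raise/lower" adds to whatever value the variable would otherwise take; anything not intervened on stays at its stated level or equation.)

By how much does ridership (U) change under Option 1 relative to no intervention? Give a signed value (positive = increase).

Baseline:
  R = 10
  T = 138
  V = 91
  U = 193 + 2·10 − 6·138 + 3·91 = -342
Option 1 (T − 4):
  R = 10
  T = 138 − 4 = 134
  V = 91
  U = 193 + 2·10 − 6·134 + 3·91 = -318
Change in U: -318 − (-342) = 24

24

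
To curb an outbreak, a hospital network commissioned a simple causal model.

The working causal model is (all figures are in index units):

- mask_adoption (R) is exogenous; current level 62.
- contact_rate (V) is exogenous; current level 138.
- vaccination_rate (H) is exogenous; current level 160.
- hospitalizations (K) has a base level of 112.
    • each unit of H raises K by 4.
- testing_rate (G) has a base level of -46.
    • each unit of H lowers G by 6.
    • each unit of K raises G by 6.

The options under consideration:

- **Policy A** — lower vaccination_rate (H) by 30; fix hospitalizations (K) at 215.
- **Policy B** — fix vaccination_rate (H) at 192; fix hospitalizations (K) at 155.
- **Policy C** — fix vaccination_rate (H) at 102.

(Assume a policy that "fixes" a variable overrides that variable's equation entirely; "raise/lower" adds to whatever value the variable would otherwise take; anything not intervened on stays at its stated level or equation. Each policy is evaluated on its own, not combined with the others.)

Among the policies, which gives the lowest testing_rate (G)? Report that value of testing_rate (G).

Policy A (H − 30, K := 215):
  H = 160 − 30 = 130
  K = 215
  G = -46 − 6·130 + 6·215 = 464
Policy B (H := 192, K := 155):
  H = 192
  K = 155
  G = -46 − 6·192 + 6·155 = -268
Policy C (H := 102):
  H = 102
  K = 112 + 4·102 = 520
  G = -46 − 6·102 + 6·520 = 2462
Comparing — Policy A: G=464, Policy B: G=-268, Policy C: G=2462. Lowest is -268 (Policy B).

-268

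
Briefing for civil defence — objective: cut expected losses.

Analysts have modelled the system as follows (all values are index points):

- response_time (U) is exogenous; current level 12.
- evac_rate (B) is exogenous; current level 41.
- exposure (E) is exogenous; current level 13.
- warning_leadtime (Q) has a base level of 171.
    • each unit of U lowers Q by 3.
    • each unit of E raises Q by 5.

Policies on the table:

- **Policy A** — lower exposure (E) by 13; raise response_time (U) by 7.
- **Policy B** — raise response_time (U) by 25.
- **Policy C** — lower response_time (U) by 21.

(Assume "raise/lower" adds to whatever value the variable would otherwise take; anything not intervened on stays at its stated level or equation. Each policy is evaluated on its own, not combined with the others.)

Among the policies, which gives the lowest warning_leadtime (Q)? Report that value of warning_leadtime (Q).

Policy A (E − 13, U + 7):
  U = 12 + 7 = 19
  E = 13 − 13 = 0
  Q = 171 − 3·19 + 5·0 = 114
Policy B (U + 25):
  U = 12 + 25 = 37
  E = 13
  Q = 171 − 3·37 + 5·13 = 125
Policy C (U − 21):
  U = 12 − 21 = -9
  E = 13
  Q = 171 − 3·(-9) + 5·13 = 263
Comparing — Policy A: Q=114, Policy B: Q=125, Policy C: Q=263. Lowest is 114 (Policy A).

114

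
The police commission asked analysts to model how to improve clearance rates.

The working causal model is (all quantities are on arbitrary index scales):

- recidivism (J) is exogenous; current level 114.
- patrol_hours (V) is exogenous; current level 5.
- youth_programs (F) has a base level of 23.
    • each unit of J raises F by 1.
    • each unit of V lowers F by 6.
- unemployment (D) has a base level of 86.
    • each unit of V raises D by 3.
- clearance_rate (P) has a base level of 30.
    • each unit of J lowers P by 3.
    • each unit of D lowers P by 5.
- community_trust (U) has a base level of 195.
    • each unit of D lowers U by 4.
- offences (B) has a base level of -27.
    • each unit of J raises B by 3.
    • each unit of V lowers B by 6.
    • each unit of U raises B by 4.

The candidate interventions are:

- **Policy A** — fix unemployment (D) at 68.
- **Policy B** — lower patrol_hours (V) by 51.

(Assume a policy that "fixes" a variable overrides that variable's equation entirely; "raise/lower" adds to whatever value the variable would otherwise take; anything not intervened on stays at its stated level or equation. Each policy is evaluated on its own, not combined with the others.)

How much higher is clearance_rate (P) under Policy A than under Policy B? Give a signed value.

-600

Policy A (D := 68):
  J = 114
  V = 5
  D = 68
  P = 30 − 3·114 − 5·68 = -652
Policy B (V − 51):
  J = 114
  V = 5 − 51 = -46
  D = 86 + 3·(-46) = -52
  P = 30 − 3·114 − 5·(-52) = -52
P: -652 − (-52) = -600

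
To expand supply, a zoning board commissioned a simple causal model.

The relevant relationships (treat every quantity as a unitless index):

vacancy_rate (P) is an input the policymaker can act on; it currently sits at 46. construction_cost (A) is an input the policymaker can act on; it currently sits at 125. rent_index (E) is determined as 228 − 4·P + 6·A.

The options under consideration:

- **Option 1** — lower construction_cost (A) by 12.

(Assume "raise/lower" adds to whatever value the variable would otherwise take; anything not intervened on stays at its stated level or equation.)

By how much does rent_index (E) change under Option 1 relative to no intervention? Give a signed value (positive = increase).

Baseline:
  P = 46
  A = 125
  E = 228 − 4·46 + 6·125 = 794
Option 1 (A − 12):
  P = 46
  A = 125 − 12 = 113
  E = 228 − 4·46 + 6·113 = 722
Change in E: 722 − 794 = -72

-72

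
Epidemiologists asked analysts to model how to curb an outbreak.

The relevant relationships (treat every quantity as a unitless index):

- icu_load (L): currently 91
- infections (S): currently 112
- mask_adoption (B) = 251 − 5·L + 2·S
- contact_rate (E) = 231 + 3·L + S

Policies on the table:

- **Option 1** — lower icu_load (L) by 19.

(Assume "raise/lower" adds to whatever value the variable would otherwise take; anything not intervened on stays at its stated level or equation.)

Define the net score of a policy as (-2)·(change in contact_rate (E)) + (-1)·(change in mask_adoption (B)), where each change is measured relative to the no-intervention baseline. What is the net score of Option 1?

Baseline:
  L = 91
  S = 112
  B = 251 − 5·91 + 2·112 = 20
  E = 231 + 3·91 + 112 = 616
Option 1 (L − 19):
  L = 91 − 19 = 72
  S = 112
  B = 251 − 5·72 + 2·112 = 115
  E = 231 + 3·72 + 112 = 559
ΔE = 559 − 616 = -57; ΔB = 115 − 20 = 95
Score = (-2)·(-57) + (-1)·95 = 19

19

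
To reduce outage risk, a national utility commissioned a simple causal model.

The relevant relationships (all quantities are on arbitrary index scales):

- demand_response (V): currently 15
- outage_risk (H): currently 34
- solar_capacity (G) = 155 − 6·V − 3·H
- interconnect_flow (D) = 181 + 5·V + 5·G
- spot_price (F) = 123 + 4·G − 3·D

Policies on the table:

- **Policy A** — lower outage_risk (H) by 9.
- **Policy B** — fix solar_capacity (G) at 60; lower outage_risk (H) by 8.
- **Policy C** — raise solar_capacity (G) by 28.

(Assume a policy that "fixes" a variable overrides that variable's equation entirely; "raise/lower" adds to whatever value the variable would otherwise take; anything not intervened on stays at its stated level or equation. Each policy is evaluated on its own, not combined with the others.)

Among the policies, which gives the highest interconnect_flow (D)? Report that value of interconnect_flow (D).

Policy A (H − 9):
  V = 15
  H = 34 − 9 = 25
  G = 155 − 6·15 − 3·25 = -10
  D = 181 + 5·15 + 5·(-10) = 206
Policy B (G := 60, H − 8):
  V = 15
  H = 34 − 8 = 26
  G = 60
  D = 181 + 5·15 + 5·60 = 556
Policy C (G + 28):
  V = 15
  H = 34
  G = 155 − 6·15 − 3·34 (+28 from intervention) = -9
  D = 181 + 5·15 + 5·(-9) = 211
Comparing — Policy A: D=206, Policy B: D=556, Policy C: D=211. Highest is 556 (Policy B).

556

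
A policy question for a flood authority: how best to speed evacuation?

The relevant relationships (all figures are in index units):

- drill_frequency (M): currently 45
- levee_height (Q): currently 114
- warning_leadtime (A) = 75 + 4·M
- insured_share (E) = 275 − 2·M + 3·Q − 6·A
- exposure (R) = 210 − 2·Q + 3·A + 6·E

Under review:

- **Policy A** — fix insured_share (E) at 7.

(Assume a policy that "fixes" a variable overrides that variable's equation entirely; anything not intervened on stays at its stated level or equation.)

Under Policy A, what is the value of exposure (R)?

789

Policy A (E := 7):
  M = 45
  Q = 114
  A = 75 + 4·45 = 255
  E = 7
  R = 210 − 2·114 + 3·255 + 6·7 = 789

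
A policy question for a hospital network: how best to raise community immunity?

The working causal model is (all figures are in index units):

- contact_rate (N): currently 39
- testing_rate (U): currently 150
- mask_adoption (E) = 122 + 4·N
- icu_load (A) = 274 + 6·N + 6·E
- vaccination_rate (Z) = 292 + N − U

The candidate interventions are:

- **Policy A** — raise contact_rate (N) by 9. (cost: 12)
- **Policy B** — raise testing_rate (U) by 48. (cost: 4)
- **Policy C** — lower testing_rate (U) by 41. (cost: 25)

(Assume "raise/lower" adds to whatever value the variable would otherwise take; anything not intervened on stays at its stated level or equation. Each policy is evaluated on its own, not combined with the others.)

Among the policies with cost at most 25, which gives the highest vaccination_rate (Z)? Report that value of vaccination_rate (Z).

Policy A (N + 9):
  N = 39 + 9 = 48
  U = 150
  Z = 292 + 48 − 150 = 190
Policy B (U + 48):
  N = 39
  U = 150 + 48 = 198
  Z = 292 + 39 − 198 = 133
Policy C (U − 41):
  N = 39
  U = 150 − 41 = 109
  Z = 292 + 39 − 109 = 222
Comparing — Policy A: Z=190, Policy B: Z=133, Policy C: Z=222. Highest is 222 (Policy C).

222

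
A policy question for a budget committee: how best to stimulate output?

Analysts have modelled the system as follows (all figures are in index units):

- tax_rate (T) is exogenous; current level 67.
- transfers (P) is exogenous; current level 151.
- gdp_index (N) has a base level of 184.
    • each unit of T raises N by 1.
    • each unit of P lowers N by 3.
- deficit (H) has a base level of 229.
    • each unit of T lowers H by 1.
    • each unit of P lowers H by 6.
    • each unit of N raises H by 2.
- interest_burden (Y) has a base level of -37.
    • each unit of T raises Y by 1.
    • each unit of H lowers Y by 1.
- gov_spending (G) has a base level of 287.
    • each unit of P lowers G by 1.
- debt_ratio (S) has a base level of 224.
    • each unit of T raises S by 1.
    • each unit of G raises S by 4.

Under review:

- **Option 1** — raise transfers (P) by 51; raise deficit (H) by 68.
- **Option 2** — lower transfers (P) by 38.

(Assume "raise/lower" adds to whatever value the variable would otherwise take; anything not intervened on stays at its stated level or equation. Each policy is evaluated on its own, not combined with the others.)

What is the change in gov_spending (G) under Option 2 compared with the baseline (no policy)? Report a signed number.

38

Baseline:
  P = 151
  G = 287 − 151 = 136
Option 2 (P − 38):
  P = 151 − 38 = 113
  G = 287 − 113 = 174
Change in G: 174 − 136 = 38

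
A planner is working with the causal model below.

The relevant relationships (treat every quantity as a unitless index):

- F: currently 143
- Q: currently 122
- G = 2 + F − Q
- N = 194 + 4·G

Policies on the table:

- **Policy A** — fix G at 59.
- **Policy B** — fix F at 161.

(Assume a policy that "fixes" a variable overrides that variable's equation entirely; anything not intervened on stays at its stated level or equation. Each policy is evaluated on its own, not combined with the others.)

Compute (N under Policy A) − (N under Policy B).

Policy A (G := 59):
  F = 143
  Q = 122
  G = 59
  N = 194 + 4·59 = 430
Policy B (F := 161):
  F = 161
  Q = 122
  G = 2 + 161 − 122 = 41
  N = 194 + 4·41 = 358
N: 430 − 358 = 72

72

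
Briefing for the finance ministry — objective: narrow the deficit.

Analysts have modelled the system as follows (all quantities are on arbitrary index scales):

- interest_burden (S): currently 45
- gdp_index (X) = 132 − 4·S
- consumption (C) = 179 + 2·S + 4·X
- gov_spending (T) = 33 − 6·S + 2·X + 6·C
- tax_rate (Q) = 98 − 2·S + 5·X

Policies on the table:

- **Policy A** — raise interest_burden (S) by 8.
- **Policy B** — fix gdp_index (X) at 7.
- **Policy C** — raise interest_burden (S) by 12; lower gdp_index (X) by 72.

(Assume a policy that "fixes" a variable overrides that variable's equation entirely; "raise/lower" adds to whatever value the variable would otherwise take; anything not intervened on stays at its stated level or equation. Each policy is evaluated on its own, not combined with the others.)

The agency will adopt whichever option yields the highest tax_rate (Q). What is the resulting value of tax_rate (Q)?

Policy A (S + 8):
  S = 45 + 8 = 53
  X = 132 − 4·53 = -80
  Q = 98 − 2·53 + 5·(-80) = -408
Policy B (X := 7):
  S = 45
  X = 7
  Q = 98 − 2·45 + 5·7 = 43
Policy C (S + 12, X − 72):
  S = 45 + 12 = 57
  X = 132 − 4·57 (−72 from intervention) = -168
  Q = 98 − 2·57 + 5·(-168) = -856
Comparing — Policy A: Q=-408, Policy B: Q=43, Policy C: Q=-856. Highest is 43 (Policy B).

43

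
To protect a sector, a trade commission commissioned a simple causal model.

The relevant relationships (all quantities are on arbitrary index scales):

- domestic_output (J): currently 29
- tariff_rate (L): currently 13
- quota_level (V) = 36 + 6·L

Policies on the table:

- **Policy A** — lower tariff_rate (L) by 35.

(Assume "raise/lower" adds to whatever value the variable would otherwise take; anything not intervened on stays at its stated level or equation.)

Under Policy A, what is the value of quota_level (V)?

-96

Policy A (L − 35):
  L = 13 − 35 = -22
  V = 36 + 6·(-22) = -96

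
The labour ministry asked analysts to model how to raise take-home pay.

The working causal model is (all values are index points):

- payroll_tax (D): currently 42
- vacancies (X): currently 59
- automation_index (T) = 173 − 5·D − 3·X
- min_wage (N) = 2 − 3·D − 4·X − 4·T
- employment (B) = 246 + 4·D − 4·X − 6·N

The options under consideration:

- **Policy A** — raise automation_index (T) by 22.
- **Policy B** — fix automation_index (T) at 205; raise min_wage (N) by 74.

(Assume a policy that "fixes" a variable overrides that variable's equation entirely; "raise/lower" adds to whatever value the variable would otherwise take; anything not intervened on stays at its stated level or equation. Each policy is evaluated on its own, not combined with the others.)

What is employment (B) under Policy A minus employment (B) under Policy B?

-9084

Policy A (T + 22):
  D = 42
  X = 59
  T = 173 − 5·42 − 3·59 (+22 from intervention) = -192
  N = 2 − 3·42 − 4·59 − 4·(-192) = 408
  B = 246 + 4·42 − 4·59 − 6·408 = -2270
Policy B (T := 205, N + 74):
  D = 42
  X = 59
  T = 205
  N = 2 − 3·42 − 4·59 − 4·205 (+74 from intervention) = -1106
  B = 246 + 4·42 − 4·59 − 6·(-1106) = 6814
B: -2270 − 6814 = -9084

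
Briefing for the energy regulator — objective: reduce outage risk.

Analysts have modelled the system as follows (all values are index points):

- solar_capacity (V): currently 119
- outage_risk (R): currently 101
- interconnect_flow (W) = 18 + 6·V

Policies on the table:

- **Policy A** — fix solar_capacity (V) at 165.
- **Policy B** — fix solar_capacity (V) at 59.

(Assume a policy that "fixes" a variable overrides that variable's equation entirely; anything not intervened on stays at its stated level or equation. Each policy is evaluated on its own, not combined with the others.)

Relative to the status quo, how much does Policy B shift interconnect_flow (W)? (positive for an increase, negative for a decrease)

-360

Baseline:
  V = 119
  W = 18 + 6·119 = 732
Policy B (V := 59):
  V = 59
  W = 18 + 6·59 = 372
Change in W: 372 − 732 = -360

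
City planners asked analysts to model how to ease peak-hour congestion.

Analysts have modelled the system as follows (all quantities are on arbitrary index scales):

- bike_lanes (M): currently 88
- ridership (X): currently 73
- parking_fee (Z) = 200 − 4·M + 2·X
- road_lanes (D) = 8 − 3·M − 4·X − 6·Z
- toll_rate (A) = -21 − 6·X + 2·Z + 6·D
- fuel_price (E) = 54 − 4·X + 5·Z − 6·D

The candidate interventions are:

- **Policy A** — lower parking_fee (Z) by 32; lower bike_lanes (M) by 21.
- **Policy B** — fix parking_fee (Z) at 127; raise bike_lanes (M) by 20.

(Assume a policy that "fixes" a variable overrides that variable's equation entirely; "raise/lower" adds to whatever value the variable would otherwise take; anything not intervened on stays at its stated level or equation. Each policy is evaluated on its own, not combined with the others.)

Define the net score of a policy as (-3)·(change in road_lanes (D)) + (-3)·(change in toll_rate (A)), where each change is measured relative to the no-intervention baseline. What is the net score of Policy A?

4917

Baseline:
  M = 88
  X = 73
  Z = 200 − 4·88 + 2·73 = -6
  D = 8 − 3·88 − 4·73 − 6·(-6) = -512
  A = -21 − 6·73 + 2·(-6) + 6·(-512) = -3543
Policy A (Z − 32, M − 21):
  M = 88 − 21 = 67
  X = 73
  Z = 200 − 4·67 + 2·73 (−32 from intervention) = 46
  D = 8 − 3·67 − 4·73 − 6·46 = -761
  A = -21 − 6·73 + 2·46 + 6·(-761) = -4933
ΔD = -761 − (-512) = -249; ΔA = -4933 − (-3543) = -1390
Score = (-3)·(-249) + (-3)·(-1390) = 4917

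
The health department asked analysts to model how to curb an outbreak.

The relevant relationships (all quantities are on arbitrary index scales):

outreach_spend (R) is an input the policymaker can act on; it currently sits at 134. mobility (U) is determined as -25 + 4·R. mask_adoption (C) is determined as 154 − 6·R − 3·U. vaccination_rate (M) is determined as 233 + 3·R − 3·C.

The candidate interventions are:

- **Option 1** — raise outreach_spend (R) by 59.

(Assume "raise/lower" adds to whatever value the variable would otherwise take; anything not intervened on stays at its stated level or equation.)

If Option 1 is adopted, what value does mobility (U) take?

Option 1 (R + 59):
  R = 134 + 59 = 193
  U = -25 + 4·193 = 747

747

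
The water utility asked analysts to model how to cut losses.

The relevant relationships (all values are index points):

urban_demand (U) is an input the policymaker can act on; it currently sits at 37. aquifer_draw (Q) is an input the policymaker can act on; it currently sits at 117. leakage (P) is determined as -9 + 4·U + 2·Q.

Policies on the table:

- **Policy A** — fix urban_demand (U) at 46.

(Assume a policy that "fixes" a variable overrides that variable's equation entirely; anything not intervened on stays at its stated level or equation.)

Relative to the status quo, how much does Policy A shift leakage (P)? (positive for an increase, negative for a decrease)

36

Baseline:
  U = 37
  Q = 117
  P = -9 + 4·37 + 2·117 = 373
Policy A (U := 46):
  U = 46
  Q = 117
  P = -9 + 4·46 + 2·117 = 409
Change in P: 409 − 373 = 36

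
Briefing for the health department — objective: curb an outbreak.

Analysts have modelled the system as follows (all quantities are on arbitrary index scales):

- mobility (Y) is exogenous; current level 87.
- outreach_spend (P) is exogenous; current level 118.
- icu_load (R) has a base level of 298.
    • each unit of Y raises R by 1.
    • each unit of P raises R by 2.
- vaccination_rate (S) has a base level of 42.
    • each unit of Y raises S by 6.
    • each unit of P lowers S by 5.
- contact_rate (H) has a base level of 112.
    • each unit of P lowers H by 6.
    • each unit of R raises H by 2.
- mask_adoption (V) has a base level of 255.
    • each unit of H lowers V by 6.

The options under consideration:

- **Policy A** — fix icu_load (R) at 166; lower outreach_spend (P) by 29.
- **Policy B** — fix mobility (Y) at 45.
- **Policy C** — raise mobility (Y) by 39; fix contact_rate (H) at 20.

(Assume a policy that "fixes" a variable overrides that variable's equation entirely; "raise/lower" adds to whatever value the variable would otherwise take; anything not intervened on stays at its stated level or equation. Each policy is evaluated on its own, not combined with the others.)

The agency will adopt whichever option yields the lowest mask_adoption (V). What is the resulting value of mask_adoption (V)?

Policy A (R := 166, P − 29):
  Y = 87
  P = 118 − 29 = 89
  R = 166
  H = 112 − 6·89 + 2·166 = -90
  V = 255 − 6·(-90) = 795
Policy B (Y := 45):
  Y = 45
  P = 118
  R = 298 + 45 + 2·118 = 579
  H = 112 − 6·118 + 2·579 = 562
  V = 255 − 6·562 = -3117
Policy C (Y + 39, H := 20):
  Y = 87 + 39 = 126
  P = 118
  R = 298 + 126 + 2·118 = 660
  H = 20
  V = 255 − 6·20 = 135
Comparing — Policy A: V=795, Policy B: V=-3117, Policy C: V=135. Lowest is -3117 (Policy B).

-3117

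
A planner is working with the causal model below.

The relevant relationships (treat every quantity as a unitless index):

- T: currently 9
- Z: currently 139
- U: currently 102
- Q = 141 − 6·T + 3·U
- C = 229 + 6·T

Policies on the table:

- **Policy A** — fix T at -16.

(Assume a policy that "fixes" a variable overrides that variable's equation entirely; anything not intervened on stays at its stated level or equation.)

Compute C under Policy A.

133

Policy A (T := -16):
  T = -16
  C = 229 + 6·(-16) = 133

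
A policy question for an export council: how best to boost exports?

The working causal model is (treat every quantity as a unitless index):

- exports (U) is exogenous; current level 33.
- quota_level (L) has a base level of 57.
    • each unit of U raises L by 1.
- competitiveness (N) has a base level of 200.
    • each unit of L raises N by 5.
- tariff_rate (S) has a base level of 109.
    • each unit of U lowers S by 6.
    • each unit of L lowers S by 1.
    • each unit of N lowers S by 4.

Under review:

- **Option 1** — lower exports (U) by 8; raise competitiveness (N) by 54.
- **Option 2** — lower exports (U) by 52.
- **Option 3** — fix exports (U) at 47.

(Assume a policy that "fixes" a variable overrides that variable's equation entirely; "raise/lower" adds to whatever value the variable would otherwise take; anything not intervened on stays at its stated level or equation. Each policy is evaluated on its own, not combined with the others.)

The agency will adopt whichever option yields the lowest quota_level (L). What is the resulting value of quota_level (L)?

38

Option 1 (U − 8, N + 54):
  U = 33 − 8 = 25
  L = 57 + 25 = 82
Option 2 (U − 52):
  U = 33 − 52 = -19
  L = 57 + (-19) = 38
Option 3 (U := 47):
  U = 47
  L = 57 + 47 = 104
Comparing — Option 1: L=82, Option 2: L=38, Option 3: L=104. Lowest is 38 (Option 2).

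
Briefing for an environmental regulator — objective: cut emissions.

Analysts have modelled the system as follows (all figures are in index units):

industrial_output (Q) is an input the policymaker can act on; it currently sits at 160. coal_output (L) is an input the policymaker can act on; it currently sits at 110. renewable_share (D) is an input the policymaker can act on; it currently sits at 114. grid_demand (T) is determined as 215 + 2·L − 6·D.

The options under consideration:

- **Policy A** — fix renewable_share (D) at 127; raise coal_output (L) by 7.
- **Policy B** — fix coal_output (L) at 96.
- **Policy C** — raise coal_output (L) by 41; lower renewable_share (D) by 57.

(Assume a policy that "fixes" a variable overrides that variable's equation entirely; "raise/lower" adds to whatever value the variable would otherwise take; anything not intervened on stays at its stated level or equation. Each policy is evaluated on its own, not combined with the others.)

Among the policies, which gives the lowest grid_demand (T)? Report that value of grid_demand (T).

-313

Policy A (D := 127, L + 7):
  L = 110 + 7 = 117
  D = 127
  T = 215 + 2·117 − 6·127 = -313
Policy B (L := 96):
  L = 96
  D = 114
  T = 215 + 2·96 − 6·114 = -277
Policy C (L + 41, D − 57):
  L = 110 + 41 = 151
  D = 114 − 57 = 57
  T = 215 + 2·151 − 6·57 = 175
Comparing — Policy A: T=-313, Policy B: T=-277, Policy C: T=175. Lowest is -313 (Policy A).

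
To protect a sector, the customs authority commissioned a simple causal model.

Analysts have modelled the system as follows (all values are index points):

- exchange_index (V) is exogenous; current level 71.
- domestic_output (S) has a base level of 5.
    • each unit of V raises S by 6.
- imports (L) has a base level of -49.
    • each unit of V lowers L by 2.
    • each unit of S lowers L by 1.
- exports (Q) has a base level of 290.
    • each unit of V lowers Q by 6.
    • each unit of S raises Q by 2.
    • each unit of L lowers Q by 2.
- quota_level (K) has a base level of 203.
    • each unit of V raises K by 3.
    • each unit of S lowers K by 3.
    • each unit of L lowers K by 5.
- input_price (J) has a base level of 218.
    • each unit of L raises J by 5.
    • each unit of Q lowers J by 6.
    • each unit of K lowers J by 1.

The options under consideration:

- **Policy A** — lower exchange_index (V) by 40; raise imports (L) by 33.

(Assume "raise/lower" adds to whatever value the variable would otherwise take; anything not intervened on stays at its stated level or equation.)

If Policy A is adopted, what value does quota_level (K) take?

1068

Policy A (V − 40, L + 33):
  V = 71 − 40 = 31
  S = 5 + 6·31 = 191
  L = -49 − 2·31 − 191 (+33 from intervention) = -269
  K = 203 + 3·31 − 3·191 − 5·(-269) = 1068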